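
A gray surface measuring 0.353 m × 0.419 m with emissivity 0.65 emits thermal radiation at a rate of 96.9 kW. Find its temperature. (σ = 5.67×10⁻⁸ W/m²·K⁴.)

A = 0.353 × 0.419 = 0.148 m².
From P = εσAT⁴, T = (P / εσA)^(1/4) = (96900 / (0.65 × 5.67×10⁻⁸ × 0.148))^(1/4).
T = (1.78×10^13)^(1/4) = 2050 K.

T ≈ 2050 K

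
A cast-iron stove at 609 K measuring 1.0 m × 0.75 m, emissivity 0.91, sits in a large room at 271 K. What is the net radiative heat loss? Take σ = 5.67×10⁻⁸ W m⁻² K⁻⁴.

A = 1.0 × 0.75 = 0.750 m².
Q = εσA(T⁴ − T_s⁴). T⁴ − T_s⁴ = (609)⁴ − (271)⁴ = 1.38×10^11 − 5.39×10^9 = 1.32×10^11 K⁴.
Q = 0.91 × 5.67×10⁻⁸ × 0.750 × 1.32×10^11 = 5110 W.

Q ≈ 5110 W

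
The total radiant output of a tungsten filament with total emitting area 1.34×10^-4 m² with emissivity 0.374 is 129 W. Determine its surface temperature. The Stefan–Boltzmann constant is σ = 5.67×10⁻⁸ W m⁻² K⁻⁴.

From P = εσAT⁴, T = (P / εσA)^(1/4) = (129 / (0.374 × 5.67×10⁻⁸ × 1.34×10^-4))^(1/4).
T = (4.54×10^13)^(1/4) = 2600 K.

T ≈ 2600 K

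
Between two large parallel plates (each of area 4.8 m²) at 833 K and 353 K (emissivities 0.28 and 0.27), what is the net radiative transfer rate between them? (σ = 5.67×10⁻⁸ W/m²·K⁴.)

For two large parallel gray plates, q = σ(T₁⁴ − T₂⁴) / (1/ε₁ + 1/ε₂ − 1).
1/ε₁ + 1/ε₂ − 1 = 1/0.28 + 1/0.27 − 1 = 6.275.
T₁⁴ − T₂⁴ = 4.81×10^11 − 1.55×10^10 = 4.66×10^11 K⁴.
q = 5.67×10⁻⁸ × 4.66×10^11 / 6.275 = 4210 W/m².
Q = q·A = 4210 × 4.8 = 20200 W.

Q ≈ 20200 W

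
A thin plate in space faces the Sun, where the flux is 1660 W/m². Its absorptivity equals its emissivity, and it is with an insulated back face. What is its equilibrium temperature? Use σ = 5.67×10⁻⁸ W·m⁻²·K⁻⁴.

Absorbed flux αS = emitted flux εσT⁴ (one radiating face); with α = ε, T = (S/σ)^(1/4).
T = (1660 / 5.67×10⁻⁸)^(1/4) = (2.93×10^10)^(1/4).
T = 414 K.

T ≈ 414 K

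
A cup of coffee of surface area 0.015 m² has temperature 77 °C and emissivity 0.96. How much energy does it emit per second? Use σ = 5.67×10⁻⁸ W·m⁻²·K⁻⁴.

P ≈ 12.3 W

77 °C = 350 K.
P = εσAT⁴ = 0.96 × 5.67×10⁻⁸ × 0.0150 × (350)⁴ = 0.96 × 5.67×10⁻⁸ × 0.0150 × 1.50×10^10.
P = 12.3 W.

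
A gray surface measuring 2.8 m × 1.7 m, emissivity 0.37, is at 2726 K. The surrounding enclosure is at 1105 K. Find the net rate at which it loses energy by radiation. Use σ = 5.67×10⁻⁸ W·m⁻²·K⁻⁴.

A = 2.8 × 1.7 = 4.76 m².
Q = εσA(T⁴ − T_s⁴). T⁴ − T_s⁴ = (2726)⁴ − (1105)⁴ = 5.52×10^13 − 1.49×10^12 = 5.37×10^13 K⁴.
Q = 0.37 × 5.67×10⁻⁸ × 4.76 × 5.37×10^13 = 5.37×10^6 W.

Q ≈ 5.37×10^6 W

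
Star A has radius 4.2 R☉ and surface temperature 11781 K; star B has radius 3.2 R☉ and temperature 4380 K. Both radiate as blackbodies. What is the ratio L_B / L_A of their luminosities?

L_B/L_A ≈ 0.0111

L = 4πR²σT⁴ ∝ R²T⁴, so L_B/L_A = (3.2/4.2)² × (4380/11781)⁴ = 0.580 × 0.0191 = 0.0111.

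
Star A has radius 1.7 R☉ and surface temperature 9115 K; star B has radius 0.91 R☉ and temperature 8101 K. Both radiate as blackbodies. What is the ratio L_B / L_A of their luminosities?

L_B/L_A ≈ 0.179

L = 4πR²σT⁴ ∝ R²T⁴, so L_B/L_A = (0.91/1.7)² × (8101/9115)⁴ = 0.287 × 0.624 = 0.179.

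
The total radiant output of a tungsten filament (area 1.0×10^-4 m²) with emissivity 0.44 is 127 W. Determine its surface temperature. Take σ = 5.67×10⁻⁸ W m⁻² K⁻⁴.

T ≈ 2670 K

From P = εσAT⁴, T = (P / εσA)^(1/4) = (127 / (0.44 × 5.67×10⁻⁸ × 1.00×10^-4))^(1/4).
T = (5.09×10^13)^(1/4) = 2670 K.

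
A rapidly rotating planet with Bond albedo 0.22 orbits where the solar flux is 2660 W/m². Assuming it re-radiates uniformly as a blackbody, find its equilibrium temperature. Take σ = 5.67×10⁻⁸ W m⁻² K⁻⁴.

T ≈ 309 K

Power absorbed = (1−a)S·πR²; power emitted = 4πR²σT⁴. Equating and cancelling πR²:
T = ((1−a)S / 4σ)^(1/4) = (2070 / (4 × 5.67×10⁻⁸))^(1/4) = (9.15×10^9)^(1/4).
T = 309 K.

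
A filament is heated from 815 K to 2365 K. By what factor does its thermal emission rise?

P ∝ T⁴, so the ratio is (2365/815)⁴ = (2.902)⁴ = 70.9.

ratio ≈ 70.9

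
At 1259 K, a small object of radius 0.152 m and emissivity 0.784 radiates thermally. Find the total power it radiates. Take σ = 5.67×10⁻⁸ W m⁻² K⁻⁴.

P ≈ 32400 W

A = 4πr² = 4π × (0.152)² = 0.290 m².
P = εσAT⁴ = 0.784 × 5.67×10⁻⁸ × 0.290 × (1259)⁴ = 0.784 × 5.67×10⁻⁸ × 0.290 × 2.51×10^12.
P = 32400 W.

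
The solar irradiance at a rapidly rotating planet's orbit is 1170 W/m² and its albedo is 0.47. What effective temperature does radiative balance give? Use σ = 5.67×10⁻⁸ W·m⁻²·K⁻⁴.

T ≈ 229 K

Power absorbed = (1−a)S·πR²; power emitted = 4πR²σT⁴. Equating and cancelling πR²:
T = ((1−a)S / 4σ)^(1/4) = (620 / (4 × 5.67×10⁻⁸))^(1/4) = (2.73×10^9)^(1/4).
T = 229 K.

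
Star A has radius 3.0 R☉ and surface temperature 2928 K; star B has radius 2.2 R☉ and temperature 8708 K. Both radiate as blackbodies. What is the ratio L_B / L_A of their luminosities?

L_B/L_A ≈ 42.1

L = 4πR²σT⁴ ∝ R²T⁴, so L_B/L_A = (2.2/3.0)² × (8708/2928)⁴ = 0.538 × 78.2 = 42.1.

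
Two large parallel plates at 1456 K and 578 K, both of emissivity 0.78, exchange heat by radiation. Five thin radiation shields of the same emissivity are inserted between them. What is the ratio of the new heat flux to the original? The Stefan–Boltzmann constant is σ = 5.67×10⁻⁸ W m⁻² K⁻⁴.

With N identical shields there are N+1 = 6 gaps in series, each with the same radiative resistance, so the flux falls to 1/(N+1) of its unshielded value.

ratio ≈ 0.167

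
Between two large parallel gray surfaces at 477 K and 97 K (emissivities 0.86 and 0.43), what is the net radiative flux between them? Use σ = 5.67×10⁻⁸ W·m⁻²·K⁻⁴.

q ≈ 1180 W/m²

For two large parallel gray plates, q = σ(T₁⁴ − T₂⁴) / (1/ε₁ + 1/ε₂ − 1).
1/ε₁ + 1/ε₂ − 1 = 1/0.86 + 1/0.43 − 1 = 2.488.
T₁⁴ − T₂⁴ = 5.18×10^10 − 8.85×10^7 = 5.17×10^10 K⁴.
q = 5.67×10⁻⁸ × 5.17×10^10 / 2.488 = 1180 W/m².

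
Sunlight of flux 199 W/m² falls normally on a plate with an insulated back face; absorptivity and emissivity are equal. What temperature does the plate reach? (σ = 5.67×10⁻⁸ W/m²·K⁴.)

T ≈ 243 K

Absorbed flux αS = emitted flux εσT⁴ (one radiating face); with α = ε, T = (S/σ)^(1/4).
T = (199 / 5.67×10⁻⁸)^(1/4) = (3.51×10^9)^(1/4).
T = 243 K.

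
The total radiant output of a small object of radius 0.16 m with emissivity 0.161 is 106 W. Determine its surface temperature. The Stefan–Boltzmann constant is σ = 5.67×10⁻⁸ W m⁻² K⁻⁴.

T ≈ 436 K

A = 4πr² = 4π × (0.16)² = 0.322 m².
From P = εσAT⁴, T = (P / εσA)^(1/4) = (106 / (0.161 × 5.67×10⁻⁸ × 0.322))^(1/4).
T = (3.61×10^10)^(1/4) = 436 K.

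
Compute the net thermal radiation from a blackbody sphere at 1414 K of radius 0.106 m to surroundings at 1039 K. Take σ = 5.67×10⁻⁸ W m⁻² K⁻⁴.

A = 4πr² = 4π × (0.106)² = 0.141 m².
Q = σA(T⁴ − T_s⁴). T⁴ − T_s⁴ = (1414)⁴ − (1039)⁴ = 4.00×10^12 − 1.17×10^12 = 2.83×10^12 K⁴.
Q = 5.67×10⁻⁸ × 0.141 × 2.83×10^12 = 22700 W.

Q ≈ 22700 W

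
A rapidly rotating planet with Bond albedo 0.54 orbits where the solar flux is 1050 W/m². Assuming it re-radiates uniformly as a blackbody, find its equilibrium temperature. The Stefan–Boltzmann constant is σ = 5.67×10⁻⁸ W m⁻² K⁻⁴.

Power absorbed = (1−a)S·πR²; power emitted = 4πR²σT⁴. Equating and cancelling πR²:
T = ((1−a)S / 4σ)^(1/4) = (483 / (4 × 5.67×10⁻⁸))^(1/4) = (2.13×10^9)^(1/4).
T = 215 K.

T ≈ 215 K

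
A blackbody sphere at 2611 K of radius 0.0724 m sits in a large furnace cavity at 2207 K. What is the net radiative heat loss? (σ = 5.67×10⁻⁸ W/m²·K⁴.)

A = 4πr² = 4π × (0.0724)² = 0.0659 m².
Q = σA(T⁴ − T_s⁴). T⁴ − T_s⁴ = (2611)⁴ − (2207)⁴ = 4.65×10^13 − 2.37×10^13 = 2.28×10^13 K⁴.
Q = 5.67×10⁻⁸ × 0.0659 × 2.28×10^13 = 85000 W.

Q ≈ 85000 W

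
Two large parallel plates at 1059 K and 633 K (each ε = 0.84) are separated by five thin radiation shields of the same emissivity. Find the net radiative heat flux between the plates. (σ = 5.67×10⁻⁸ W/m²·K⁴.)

Each of the 6 gaps contributes resistance (2/ε − 1) = 2/0.84 − 1 = 1.381; total = 8.286.
q = σ(T₁⁴ − T₂⁴) / 8.286 = 5.67×10⁻⁸ × 1.10×10^12 / 8.286 = 7510 W/m².

q ≈ 7510 W/m²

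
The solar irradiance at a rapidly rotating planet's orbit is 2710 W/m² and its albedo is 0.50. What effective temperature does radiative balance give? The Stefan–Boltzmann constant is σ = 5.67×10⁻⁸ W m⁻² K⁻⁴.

T ≈ 278 K

Power absorbed = (1−a)S·πR²; power emitted = 4πR²σT⁴. Equating and cancelling πR²:
T = ((1−a)S / 4σ)^(1/4) = (1360 / (4 × 5.67×10⁻⁸))^(1/4) = (5.97×10^9)^(1/4).
T = 278 K.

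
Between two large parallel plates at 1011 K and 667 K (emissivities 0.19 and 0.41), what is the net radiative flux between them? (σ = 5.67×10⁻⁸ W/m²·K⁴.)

q ≈ 7160 W/m²

For two large parallel gray plates, q = σ(T₁⁴ − T₂⁴) / (1/ε₁ + 1/ε₂ − 1).
1/ε₁ + 1/ε₂ − 1 = 1/0.19 + 1/0.41 − 1 = 6.702.
T₁⁴ − T₂⁴ = 1.04×10^12 − 1.98×10^11 = 8.47×10^11 K⁴.
q = 5.67×10⁻⁸ × 8.47×10^11 / 6.702 = 7160 W/m².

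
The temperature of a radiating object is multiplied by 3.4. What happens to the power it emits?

P ∝ T⁴, so the power scales as (3.4)⁴ = 134.

factor ≈ 134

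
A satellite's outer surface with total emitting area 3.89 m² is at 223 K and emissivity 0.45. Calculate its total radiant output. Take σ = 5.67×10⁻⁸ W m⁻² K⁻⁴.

P = εσAT⁴ = 0.45 × 5.67×10⁻⁸ × 3.89 × (223)⁴ = 0.45 × 5.67×10⁻⁸ × 3.89 × 2.47×10^9.
P = 245 W.

P ≈ 245 W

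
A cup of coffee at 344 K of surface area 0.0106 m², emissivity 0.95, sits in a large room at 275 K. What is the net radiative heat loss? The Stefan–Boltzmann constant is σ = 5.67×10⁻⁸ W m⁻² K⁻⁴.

Q ≈ 4.73 W

Q = εσA(T⁴ − T_s⁴). T⁴ − T_s⁴ = (344)⁴ − (275)⁴ = 1.40×10^10 − 5.72×10^9 = 8.28×10^9 K⁴.
Q = 0.95 × 5.67×10⁻⁸ × 0.0106 × 8.28×10^9 = 4.73 W.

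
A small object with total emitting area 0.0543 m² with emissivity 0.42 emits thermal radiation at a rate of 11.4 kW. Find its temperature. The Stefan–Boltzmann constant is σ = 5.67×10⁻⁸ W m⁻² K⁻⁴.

T ≈ 1720 K

From P = εσAT⁴, T = (P / εσA)^(1/4) = (11400 / (0.42 × 5.67×10⁻⁸ × 0.0543))^(1/4).
T = (8.82×10^12)^(1/4) = 1720 K.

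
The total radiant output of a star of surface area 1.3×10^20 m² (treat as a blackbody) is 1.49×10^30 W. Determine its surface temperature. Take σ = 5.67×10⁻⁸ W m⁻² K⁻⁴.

From P = σAT⁴, T = (P / σA)^(1/4) = (1.49×10^30 / (5.67×10⁻⁸ × 1.30×10^20))^(1/4).
T = (2.02×10^17)^(1/4) = 21200 K.

T ≈ 21200 K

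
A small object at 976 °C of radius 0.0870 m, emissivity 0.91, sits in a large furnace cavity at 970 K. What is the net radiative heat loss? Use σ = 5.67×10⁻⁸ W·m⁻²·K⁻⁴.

Q ≈ 7600 W

A = 4πr² = 4π × (0.0870)² = 0.0951 m².
Convert: 976 °C = 1249 K.
Q = εσA(T⁴ − T_s⁴). T⁴ − T_s⁴ = (1249)⁴ − (970)⁴ = 2.43×10^12 − 8.85×10^11 = 1.55×10^12 K⁴.
Q = 0.91 × 5.67×10⁻⁸ × 0.0951 × 1.55×10^12 = 7600 W.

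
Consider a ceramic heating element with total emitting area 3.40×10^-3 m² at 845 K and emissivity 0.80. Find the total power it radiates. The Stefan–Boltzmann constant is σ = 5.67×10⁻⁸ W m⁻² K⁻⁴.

Stefan–Boltzmann: P = εσAT⁴ = 0.80 × 5.67×10⁻⁸ × 3.40×10^-3 × (845)⁴ = 0.80 × 5.67×10⁻⁸ × 3.40×10^-3 × 5.10×10^11.
P = 78.6 W.

P ≈ 78.6 W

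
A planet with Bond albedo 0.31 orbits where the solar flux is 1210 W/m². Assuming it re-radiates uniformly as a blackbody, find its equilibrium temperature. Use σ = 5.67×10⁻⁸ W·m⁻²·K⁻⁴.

T ≈ 246 K

Power absorbed = (1−a)S·πR²; power emitted = 4πR²σT⁴. Equating and cancelling πR²:
T = ((1−a)S / 4σ)^(1/4) = (835 / (4 × 5.67×10⁻⁸))^(1/4) = (3.68×10^9)^(1/4).
T = 246 K.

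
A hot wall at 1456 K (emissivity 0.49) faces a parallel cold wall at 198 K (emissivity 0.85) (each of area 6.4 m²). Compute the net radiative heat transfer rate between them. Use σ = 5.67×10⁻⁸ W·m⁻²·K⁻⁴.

Q ≈ 7.35×10^5 W

For two large parallel gray plates, q = σ(T₁⁴ − T₂⁴) / (1/ε₁ + 1/ε₂ − 1).
1/ε₁ + 1/ε₂ − 1 = 1/0.49 + 1/0.85 − 1 = 2.217.
T₁⁴ − T₂⁴ = 4.49×10^12 − 1.54×10^9 = 4.49×10^12 K⁴.
q = 5.67×10⁻⁸ × 4.49×10^12 / 2.217 = 1.15×10^5 W/m².
Q = q·A = 1.15×10^5 × 6.4 = 7.35×10^5 W.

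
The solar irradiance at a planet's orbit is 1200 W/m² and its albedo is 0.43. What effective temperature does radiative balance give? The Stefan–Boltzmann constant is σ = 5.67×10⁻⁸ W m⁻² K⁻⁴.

T ≈ 234 K

Power absorbed = (1−a)S·πR²; power emitted = 4πR²σT⁴. Equating and cancelling πR²:
T = ((1−a)S / 4σ)^(1/4) = (684 / (4 × 5.67×10⁻⁸))^(1/4) = (3.02×10^9)^(1/4).
T = 234 K.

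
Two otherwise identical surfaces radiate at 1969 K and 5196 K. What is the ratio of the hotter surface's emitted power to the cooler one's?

ratio ≈ 48.5

P ∝ T⁴, so the ratio is (5196/1969)⁴ = (2.639)⁴ = 48.5.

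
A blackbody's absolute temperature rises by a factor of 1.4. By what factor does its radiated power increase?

P ∝ T⁴, so the power scales as (1.4)⁴ = 3.84.

factor ≈ 3.84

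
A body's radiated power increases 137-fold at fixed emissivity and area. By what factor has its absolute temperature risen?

factor ≈ 3.42

P ∝ T⁴ ⇒ T ∝ P^(1/4), so T scales by (137)^(1/4) = 3.42.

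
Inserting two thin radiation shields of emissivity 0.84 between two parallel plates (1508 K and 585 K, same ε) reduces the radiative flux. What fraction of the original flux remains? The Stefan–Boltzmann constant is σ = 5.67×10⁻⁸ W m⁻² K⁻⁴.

ratio ≈ 0.333

With N identical shields there are N+1 = 3 gaps in series, each with the same radiative resistance, so the flux falls to 1/(N+1) of its unshielded value.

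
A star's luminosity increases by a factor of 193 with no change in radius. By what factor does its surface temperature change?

P ∝ T⁴ ⇒ T ∝ P^(1/4), so T scales by (193)^(1/4) = 3.73.

factor ≈ 3.73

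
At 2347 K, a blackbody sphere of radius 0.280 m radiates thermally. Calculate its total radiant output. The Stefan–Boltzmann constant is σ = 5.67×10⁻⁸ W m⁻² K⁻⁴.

A = 4πr² = 4π × (0.280)² = 0.985 m².
P = σAT⁴ = 5.67×10⁻⁸ × 0.985 × (2347)⁴ = 5.67×10⁻⁸ × 0.985 × 3.03×10^13.
P = 1.69×10^6 W.

P ≈ 1.69×10^6 W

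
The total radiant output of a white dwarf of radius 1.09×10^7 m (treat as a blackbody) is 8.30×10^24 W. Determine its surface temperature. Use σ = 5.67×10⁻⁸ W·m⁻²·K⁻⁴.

T ≈ 17700 K

A = 4πr² = 4π × (1.09×10^7)² = 1.49×10^15 m².
From P = σAT⁴, T = (P / σA)^(1/4) = (8.30×10^24 / (5.67×10⁻⁸ × 1.49×10^15))^(1/4).
T = (9.80×10^16)^(1/4) = 17700 K.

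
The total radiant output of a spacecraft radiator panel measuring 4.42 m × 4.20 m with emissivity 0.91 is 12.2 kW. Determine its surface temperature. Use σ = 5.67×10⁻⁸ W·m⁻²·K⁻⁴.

T ≈ 336 K

A = 4.42 × 4.20 = 18.6 m².
From P = εσAT⁴, T = (P / εσA)^(1/4) = (12200 / (0.91 × 5.67×10⁻⁸ × 18.6))^(1/4).
T = (1.27×10^10)^(1/4) = 336 K.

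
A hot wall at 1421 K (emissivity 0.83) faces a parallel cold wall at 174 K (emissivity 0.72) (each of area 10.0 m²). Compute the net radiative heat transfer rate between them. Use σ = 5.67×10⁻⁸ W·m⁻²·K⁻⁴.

Q ≈ 1.45×10^6 W

For two large parallel gray plates, q = σ(T₁⁴ − T₂⁴) / (1/ε₁ + 1/ε₂ − 1).
1/ε₁ + 1/ε₂ − 1 = 1/0.83 + 1/0.72 − 1 = 1.594.
T₁⁴ − T₂⁴ = 4.08×10^12 − 9.17×10^8 = 4.08×10^12 K⁴.
q = 5.67×10⁻⁸ × 4.08×10^12 / 1.594 = 1.45×10^5 W/m².
Q = q·A = 1.45×10^5 × 10.0 = 1.45×10^6 W.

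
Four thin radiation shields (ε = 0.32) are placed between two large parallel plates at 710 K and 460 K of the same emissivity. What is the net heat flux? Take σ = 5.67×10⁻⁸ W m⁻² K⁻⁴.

Each of the 5 gaps contributes resistance (2/ε − 1) = 2/0.32 − 1 = 5.250; total = 26.25.
q = σ(T₁⁴ − T₂⁴) / 26.25 = 5.67×10⁻⁸ × 2.09×10^11 / 26.25 = 452 W/m².

q ≈ 452 W/m²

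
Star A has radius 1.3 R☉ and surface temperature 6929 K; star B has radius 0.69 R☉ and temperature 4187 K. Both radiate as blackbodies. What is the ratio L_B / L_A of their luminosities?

L_B/L_A ≈ 0.0376

L = 4πR²σT⁴ ∝ R²T⁴, so L_B/L_A = (0.69/1.3)² × (4187/6929)⁴ = 0.282 × 0.133 = 0.0376.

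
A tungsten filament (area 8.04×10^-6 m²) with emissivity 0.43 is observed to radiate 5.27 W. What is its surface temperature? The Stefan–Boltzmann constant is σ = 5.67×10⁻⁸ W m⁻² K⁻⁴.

T ≈ 2280 K

From P = εσAT⁴, T = (P / εσA)^(1/4) = (5.27 / (0.43 × 5.67×10⁻⁸ × 8.04×10^-6))^(1/4).
T = (2.69×10^13)^(1/4) = 2280 K.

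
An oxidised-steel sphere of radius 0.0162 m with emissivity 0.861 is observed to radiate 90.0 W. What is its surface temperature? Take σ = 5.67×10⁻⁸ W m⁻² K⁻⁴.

A = 4πr² = 4π × (0.0162)² = 3.30×10^-3 m².
From P = εσAT⁴, T = (P / εσA)^(1/4) = (90.0 / (0.861 × 5.67×10⁻⁸ × 3.30×10^-3))^(1/4).
T = (5.59×10^11)^(1/4) = 865 K.

T ≈ 865 K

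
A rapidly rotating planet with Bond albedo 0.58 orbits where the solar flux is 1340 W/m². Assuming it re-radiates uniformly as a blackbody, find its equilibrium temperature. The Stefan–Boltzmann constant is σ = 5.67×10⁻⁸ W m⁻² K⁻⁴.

T ≈ 223 K

Power absorbed = (1−a)S·πR²; power emitted = 4πR²σT⁴. Equating and cancelling πR²:
T = ((1−a)S / 4σ)^(1/4) = (563 / (4 × 5.67×10⁻⁸))^(1/4) = (2.48×10^9)^(1/4).
T = 223 K.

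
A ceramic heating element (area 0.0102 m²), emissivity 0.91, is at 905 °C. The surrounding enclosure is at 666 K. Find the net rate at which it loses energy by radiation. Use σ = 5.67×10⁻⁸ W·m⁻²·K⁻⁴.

Q ≈ 910 W

Convert: 905 °C = 1178 K.
Q = εσA(T⁴ − T_s⁴). T⁴ − T_s⁴ = (1178)⁴ − (666)⁴ = 1.93×10^12 − 1.97×10^11 = 1.73×10^12 K⁴.
Q = 0.91 × 5.67×10⁻⁸ × 0.0102 × 1.73×10^12 = 910 W.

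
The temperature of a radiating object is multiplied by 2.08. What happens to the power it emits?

factor ≈ 18.7

P ∝ T⁴, so the power scales as (2.08)⁴ = 18.7.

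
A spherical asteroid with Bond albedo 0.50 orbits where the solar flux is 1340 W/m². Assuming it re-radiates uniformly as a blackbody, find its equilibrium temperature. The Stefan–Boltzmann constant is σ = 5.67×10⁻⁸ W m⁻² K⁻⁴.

Power absorbed = (1−a)S·πR²; power emitted = 4πR²σT⁴. Equating and cancelling πR²:
T = ((1−a)S / 4σ)^(1/4) = (670 / (4 × 5.67×10⁻⁸))^(1/4) = (2.95×10^9)^(1/4).
T = 233 K.

T ≈ 233 K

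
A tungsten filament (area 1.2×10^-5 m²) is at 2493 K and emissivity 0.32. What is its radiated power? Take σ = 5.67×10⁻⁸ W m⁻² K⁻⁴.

P = εσAT⁴ = 0.32 × 5.67×10⁻⁸ × 1.20×10^-5 × (2493)⁴ = 0.32 × 5.67×10⁻⁸ × 1.20×10^-5 × 3.86×10^13.
P = 8.41 W.

P ≈ 8.41 W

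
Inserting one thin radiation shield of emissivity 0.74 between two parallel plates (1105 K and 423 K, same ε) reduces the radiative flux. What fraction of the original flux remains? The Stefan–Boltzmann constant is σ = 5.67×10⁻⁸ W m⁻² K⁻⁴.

With N identical shields there are N+1 = 2 gaps in series, each with the same radiative resistance, so the flux falls to 1/(N+1) of its unshielded value.

ratio ≈ 0.500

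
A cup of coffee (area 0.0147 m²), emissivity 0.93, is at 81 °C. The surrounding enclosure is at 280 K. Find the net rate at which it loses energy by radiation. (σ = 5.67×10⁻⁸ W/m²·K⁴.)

Q ≈ 7.41 W

Convert: 81 °C = 354 K.
Q = εσA(T⁴ − T_s⁴). T⁴ − T_s⁴ = (354)⁴ − (280)⁴ = 1.57×10^10 − 6.15×10^9 = 9.56×10^9 K⁴.
Q = 0.93 × 5.67×10⁻⁸ × 0.0147 × 9.56×10^9 = 7.41 W.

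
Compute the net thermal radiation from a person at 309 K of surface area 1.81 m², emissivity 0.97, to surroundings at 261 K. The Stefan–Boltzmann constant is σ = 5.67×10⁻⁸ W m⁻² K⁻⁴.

Q ≈ 446 W

Q = εσA(T⁴ − T_s⁴). T⁴ − T_s⁴ = (309)⁴ − (261)⁴ = 9.12×10^9 − 4.64×10^9 = 4.48×10^9 K⁴.
Q = 0.97 × 5.67×10⁻⁸ × 1.81 × 4.48×10^9 = 446 W.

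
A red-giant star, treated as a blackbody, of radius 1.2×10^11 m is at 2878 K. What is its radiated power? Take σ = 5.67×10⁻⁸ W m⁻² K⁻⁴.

P ≈ 7.04×10^29 W

A = 4πr² = 4π × (1.2×10^11)² = 1.81×10^23 m².
P = σAT⁴ = 5.67×10⁻⁸ × 1.81×10^23 × (2878)⁴ = 5.67×10⁻⁸ × 1.81×10^23 × 6.86×10^13.
P = 7.04×10^29 W.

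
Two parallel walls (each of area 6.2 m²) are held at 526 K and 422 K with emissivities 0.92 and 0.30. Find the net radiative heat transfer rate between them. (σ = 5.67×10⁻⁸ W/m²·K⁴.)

For two large parallel gray plates, q = σ(T₁⁴ − T₂⁴) / (1/ε₁ + 1/ε₂ − 1).
1/ε₁ + 1/ε₂ − 1 = 1/0.92 + 1/0.30 − 1 = 3.420.
T₁⁴ − T₂⁴ = 7.65×10^10 − 3.17×10^10 = 4.48×10^10 K⁴.
q = 5.67×10⁻⁸ × 4.48×10^10 / 3.420 = 743 W/m².
Q = q·A = 743 × 6.2 = 4610 W.

Q ≈ 4610 W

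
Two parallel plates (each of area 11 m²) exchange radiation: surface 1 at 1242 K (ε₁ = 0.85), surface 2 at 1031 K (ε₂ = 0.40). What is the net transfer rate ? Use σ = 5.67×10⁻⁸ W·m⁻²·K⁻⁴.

Q ≈ 2.91×10^5 W

For two large parallel gray plates, q = σ(T₁⁴ − T₂⁴) / (1/ε₁ + 1/ε₂ − 1).
1/ε₁ + 1/ε₂ − 1 = 1/0.85 + 1/0.40 − 1 = 2.676.
T₁⁴ − T₂⁴ = 2.38×10^12 − 1.13×10^12 = 1.25×10^12 K⁴.
q = 5.67×10⁻⁸ × 1.25×10^12 / 2.676 = 26500 W/m².
Q = q·A = 26500 × 11 = 2.91×10^5 W.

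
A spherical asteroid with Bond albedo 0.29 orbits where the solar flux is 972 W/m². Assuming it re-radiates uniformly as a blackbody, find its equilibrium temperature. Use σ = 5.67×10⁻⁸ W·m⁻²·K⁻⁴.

Power absorbed = (1−a)S·πR²; power emitted = 4πR²σT⁴. Equating and cancelling πR²:
T = ((1−a)S / 4σ)^(1/4) = (690 / (4 × 5.67×10⁻⁸))^(1/4) = (3.04×10^9)^(1/4).
T = 235 K.

T ≈ 235 K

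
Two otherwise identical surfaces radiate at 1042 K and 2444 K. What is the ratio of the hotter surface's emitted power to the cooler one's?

ratio ≈ 30.3

P ∝ T⁴, so the ratio is (2444/1042)⁴ = (2.345)⁴ = 30.3.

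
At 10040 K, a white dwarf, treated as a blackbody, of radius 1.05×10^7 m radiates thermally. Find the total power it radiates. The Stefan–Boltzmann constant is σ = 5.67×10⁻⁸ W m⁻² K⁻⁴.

A = 4πr² = 4π × (1.05×10^7)² = 1.39×10^15 m².
P = σAT⁴ = 5.67×10⁻⁸ × 1.39×10^15 × (10040)⁴ = 5.67×10⁻⁸ × 1.39×10^15 × 1.02×10^16.
P = 7.98×10^23 W.

P ≈ 7.98×10^23 W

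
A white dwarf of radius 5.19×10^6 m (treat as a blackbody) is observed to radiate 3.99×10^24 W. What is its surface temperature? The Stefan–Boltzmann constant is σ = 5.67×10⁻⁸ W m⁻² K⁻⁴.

A = 4πr² = 4π × (5.19×10^6)² = 3.38×10^14 m².
From P = σAT⁴, T = (P / σA)^(1/4) = (3.99×10^24 / (5.67×10⁻⁸ × 3.38×10^14))^(1/4).
T = (2.08×10^17)^(1/4) = 21400 K.

T ≈ 21400 K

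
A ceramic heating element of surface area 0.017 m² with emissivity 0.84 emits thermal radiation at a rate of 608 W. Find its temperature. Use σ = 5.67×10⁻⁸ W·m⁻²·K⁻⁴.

From P = εσAT⁴, T = (P / εσA)^(1/4) = (608 / (0.84 × 5.67×10⁻⁸ × 0.0170))^(1/4).
T = (7.51×10^11)^(1/4) = 931 K.

T ≈ 931 K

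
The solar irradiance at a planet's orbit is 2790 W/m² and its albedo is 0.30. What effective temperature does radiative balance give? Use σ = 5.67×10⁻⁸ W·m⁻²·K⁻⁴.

T ≈ 305 K

Power absorbed = (1−a)S·πR²; power emitted = 4πR²σT⁴. Equating and cancelling πR²:
T = ((1−a)S / 4σ)^(1/4) = (1950 / (4 × 5.67×10⁻⁸))^(1/4) = (8.61×10^9)^(1/4).
T = 305 K.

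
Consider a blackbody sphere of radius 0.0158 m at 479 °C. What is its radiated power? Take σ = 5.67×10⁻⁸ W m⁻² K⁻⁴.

A = 4πr² = 4π × (0.0158)² = 3.14×10^-3 m².
479 °C = 752 K.
P = σAT⁴ = 5.67×10⁻⁸ × 3.14×10^-3 × (752)⁴ = 5.67×10⁻⁸ × 3.14×10^-3 × 3.20×10^11.
P = 56.9 W.

P ≈ 56.9 W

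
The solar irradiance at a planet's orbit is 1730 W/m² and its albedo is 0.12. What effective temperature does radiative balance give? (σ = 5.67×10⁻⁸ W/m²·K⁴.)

Power absorbed = (1−a)S·πR²; power emitted = 4πR²σT⁴. Equating and cancelling πR²:
T = ((1−a)S / 4σ)^(1/4) = (1520 / (4 × 5.67×10⁻⁸))^(1/4) = (6.71×10^9)^(1/4).
T = 286 K.

T ≈ 286 K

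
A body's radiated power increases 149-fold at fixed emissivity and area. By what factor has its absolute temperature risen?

P ∝ T⁴ ⇒ T ∝ P^(1/4), so T scales by (149)^(1/4) = 3.49.

factor ≈ 3.49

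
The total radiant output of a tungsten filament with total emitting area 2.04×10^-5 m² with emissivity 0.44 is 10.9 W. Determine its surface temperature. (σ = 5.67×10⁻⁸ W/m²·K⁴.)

From P = εσAT⁴, T = (P / εσA)^(1/4) = (10.9 / (0.44 × 5.67×10⁻⁸ × 2.04×10^-5))^(1/4).
T = (2.14×10^13)^(1/4) = 2150 K.

T ≈ 2150 K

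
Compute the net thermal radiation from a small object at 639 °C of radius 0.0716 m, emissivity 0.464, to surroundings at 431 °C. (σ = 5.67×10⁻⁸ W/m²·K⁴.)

A = 4πr² = 4π × (0.0716)² = 0.0644 m².
Convert: 639 °C = 912 K; 431 °C = 704 K.
Q = εσA(T⁴ − T_s⁴). T⁴ − T_s⁴ = (912)⁴ − (704)⁴ = 6.92×10^11 − 2.46×10^11 = 4.46×10^11 K⁴.
Q = 0.464 × 5.67×10⁻⁸ × 0.0644 × 4.46×10^11 = 756 W.

Q ≈ 756 W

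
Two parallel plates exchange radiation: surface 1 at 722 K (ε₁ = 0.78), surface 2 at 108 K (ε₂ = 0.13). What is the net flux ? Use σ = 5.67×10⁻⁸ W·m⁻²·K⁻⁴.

q ≈ 1930 W/m²

For two large parallel gray plates, q = σ(T₁⁴ − T₂⁴) / (1/ε₁ + 1/ε₂ − 1).
1/ε₁ + 1/ε₂ − 1 = 1/0.78 + 1/0.13 − 1 = 7.974.
T₁⁴ − T₂⁴ = 2.72×10^11 − 1.36×10^8 = 2.72×10^11 K⁴.
q = 5.67×10⁻⁸ × 2.72×10^11 / 7.974 = 1930 W/m².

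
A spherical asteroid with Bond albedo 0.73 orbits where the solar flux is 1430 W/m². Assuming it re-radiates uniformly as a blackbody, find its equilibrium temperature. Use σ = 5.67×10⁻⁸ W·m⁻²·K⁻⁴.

Power absorbed = (1−a)S·πR²; power emitted = 4πR²σT⁴. Equating and cancelling πR²:
T = ((1−a)S / 4σ)^(1/4) = (386 / (4 × 5.67×10⁻⁸))^(1/4) = (1.70×10^9)^(1/4).
T = 203 K.

T ≈ 203 K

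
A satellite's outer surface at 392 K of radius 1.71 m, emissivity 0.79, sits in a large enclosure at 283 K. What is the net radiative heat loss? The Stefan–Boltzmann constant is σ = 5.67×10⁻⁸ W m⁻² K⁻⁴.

A = 4πr² = 4π × (1.71)² = 36.7 m².
Q = εσA(T⁴ − T_s⁴). T⁴ − T_s⁴ = (392)⁴ − (283)⁴ = 2.36×10^10 − 6.41×10^9 = 1.72×10^10 K⁴.
Q = 0.79 × 5.67×10⁻⁸ × 36.7 × 1.72×10^10 = 28300 W.

Q ≈ 28300 W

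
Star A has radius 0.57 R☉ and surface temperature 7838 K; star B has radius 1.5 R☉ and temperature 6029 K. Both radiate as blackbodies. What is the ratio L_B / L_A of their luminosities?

L = 4πR²σT⁴ ∝ R²T⁴, so L_B/L_A = (1.5/0.57)² × (6029/7838)⁴ = 6.93 × 0.350 = 2.42.

L_B/L_A ≈ 2.42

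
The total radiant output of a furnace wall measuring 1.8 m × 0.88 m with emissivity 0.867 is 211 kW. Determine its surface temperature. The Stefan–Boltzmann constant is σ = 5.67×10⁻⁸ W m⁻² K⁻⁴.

T ≈ 1280 K

A = 1.8 × 0.88 = 1.58 m².
From P = εσAT⁴, T = (P / εσA)^(1/4) = (2.11×10^5 / (0.867 × 5.67×10⁻⁸ × 1.58))^(1/4).
T = (2.71×10^12)^(1/4) = 1280 K.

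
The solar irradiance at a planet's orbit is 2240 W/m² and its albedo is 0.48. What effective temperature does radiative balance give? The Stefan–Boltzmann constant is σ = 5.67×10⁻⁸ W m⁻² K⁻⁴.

Power absorbed = (1−a)S·πR²; power emitted = 4πR²σT⁴. Equating and cancelling πR²:
T = ((1−a)S / 4σ)^(1/4) = (1160 / (4 × 5.67×10⁻⁸))^(1/4) = (5.14×10^9)^(1/4).
T = 268 K.

T ≈ 268 K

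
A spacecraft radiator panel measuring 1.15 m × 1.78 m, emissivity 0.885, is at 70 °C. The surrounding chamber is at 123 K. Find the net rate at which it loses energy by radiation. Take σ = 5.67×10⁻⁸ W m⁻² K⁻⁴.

Q ≈ 1400 W

A = 1.15 × 1.78 = 2.05 m².
Convert: 70 °C = 343 K.
Q = εσA(T⁴ − T_s⁴). T⁴ − T_s⁴ = (343)⁴ − (123)⁴ = 1.38×10^10 − 2.29×10^8 = 1.36×10^10 K⁴.
Q = 0.885 × 5.67×10⁻⁸ × 2.05 × 1.36×10^10 = 1400 W.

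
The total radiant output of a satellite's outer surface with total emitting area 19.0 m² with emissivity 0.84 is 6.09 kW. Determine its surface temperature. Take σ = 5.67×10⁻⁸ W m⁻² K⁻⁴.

From P = εσAT⁴, T = (P / εσA)^(1/4) = (6090 / (0.84 × 5.67×10⁻⁸ × 19.0))^(1/4).
T = (6.73×10^9)^(1/4) = 286 K.

T ≈ 286 K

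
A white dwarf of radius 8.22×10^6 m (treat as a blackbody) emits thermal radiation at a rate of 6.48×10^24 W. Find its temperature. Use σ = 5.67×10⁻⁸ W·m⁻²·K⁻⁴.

A = 4πr² = 4π × (8.22×10^6)² = 8.49×10^14 m².
From P = σAT⁴, T = (P / σA)^(1/4) = (6.48×10^24 / (5.67×10⁻⁸ × 8.49×10^14))^(1/4).
T = (1.35×10^17)^(1/4) = 19200 K.

T ≈ 19200 K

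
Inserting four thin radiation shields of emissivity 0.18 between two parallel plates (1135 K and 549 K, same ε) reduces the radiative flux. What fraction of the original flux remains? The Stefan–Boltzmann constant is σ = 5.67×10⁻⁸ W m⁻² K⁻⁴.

ratio ≈ 0.200

With N identical shields there are N+1 = 5 gaps in series, each with the same radiative resistance, so the flux falls to 1/(N+1) of its unshielded value.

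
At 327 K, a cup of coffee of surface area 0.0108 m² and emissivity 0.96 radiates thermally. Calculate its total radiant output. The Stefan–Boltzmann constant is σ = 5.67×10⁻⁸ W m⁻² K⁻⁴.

P ≈ 6.72 W

P = εσAT⁴ = 0.96 × 5.67×10⁻⁸ × 0.0108 × (327)⁴ = 0.96 × 5.67×10⁻⁸ × 0.0108 × 1.14×10^10.
P = 6.72 W.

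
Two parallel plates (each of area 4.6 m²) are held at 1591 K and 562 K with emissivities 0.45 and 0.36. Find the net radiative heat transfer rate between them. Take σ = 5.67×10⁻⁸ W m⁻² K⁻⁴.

For two large parallel gray plates, q = σ(T₁⁴ − T₂⁴) / (1/ε₁ + 1/ε₂ − 1).
1/ε₁ + 1/ε₂ − 1 = 1/0.45 + 1/0.36 − 1 = 4.000.
T₁⁴ − T₂⁴ = 6.41×10^12 − 9.98×10^10 = 6.31×10^12 K⁴.
q = 5.67×10⁻⁸ × 6.31×10^12 / 4.000 = 89400 W/m².
Q = q·A = 89400 × 4.6 = 4.11×10^5 W.

Q ≈ 4.11×10^5 W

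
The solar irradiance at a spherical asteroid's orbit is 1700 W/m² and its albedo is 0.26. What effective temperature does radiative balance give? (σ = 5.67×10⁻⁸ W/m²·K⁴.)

T ≈ 273 K

Power absorbed = (1−a)S·πR²; power emitted = 4πR²σT⁴. Equating and cancelling πR²:
T = ((1−a)S / 4σ)^(1/4) = (1260 / (4 × 5.67×10⁻⁸))^(1/4) = (5.55×10^9)^(1/4).
T = 273 K.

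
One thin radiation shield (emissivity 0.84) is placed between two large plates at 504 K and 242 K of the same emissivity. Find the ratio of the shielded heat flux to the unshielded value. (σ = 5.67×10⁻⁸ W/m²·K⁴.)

ratio ≈ 0.500

With N identical shields there are N+1 = 2 gaps in series, each with the same radiative resistance, so the flux falls to 1/(N+1) of its unshielded value.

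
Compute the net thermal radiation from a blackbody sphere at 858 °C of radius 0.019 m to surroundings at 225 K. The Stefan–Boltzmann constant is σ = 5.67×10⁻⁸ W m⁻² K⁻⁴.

Q ≈ 420 W

A = 4πr² = 4π × (0.019)² = 4.54×10^-3 m².
Convert: 858 °C = 1131 K.
Q = σA(T⁴ − T_s⁴). T⁴ − T_s⁴ = (1131)⁴ − (225)⁴ = 1.64×10^12 − 2.56×10^9 = 1.63×10^12 K⁴.
Q = 5.67×10⁻⁸ × 4.54×10^-3 × 1.63×10^12 = 420 W.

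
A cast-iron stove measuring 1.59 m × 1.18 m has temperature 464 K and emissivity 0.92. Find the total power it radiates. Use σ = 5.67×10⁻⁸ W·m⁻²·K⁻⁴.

P ≈ 4540 W

A = 1.59 × 1.18 = 1.88 m².
Stefan–Boltzmann: P = εσAT⁴ = 0.92 × 5.67×10⁻⁸ × 1.88 × (464)⁴ = 0.92 × 5.67×10⁻⁸ × 1.88 × 4.64×10^10.
P = 4540 W.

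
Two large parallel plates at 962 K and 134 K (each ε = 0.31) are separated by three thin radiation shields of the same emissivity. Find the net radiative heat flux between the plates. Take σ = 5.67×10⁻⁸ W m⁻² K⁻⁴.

Each of the 4 gaps contributes resistance (2/ε − 1) = 2/0.31 − 1 = 5.452; total = 21.81.
q = σ(T₁⁴ − T₂⁴) / 21.81 = 5.67×10⁻⁸ × 8.56×10^11 / 21.81 = 2230 W/m².

q ≈ 2230 W/m²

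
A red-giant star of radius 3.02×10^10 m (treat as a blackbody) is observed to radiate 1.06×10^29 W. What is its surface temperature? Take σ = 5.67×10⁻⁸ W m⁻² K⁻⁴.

A = 4πr² = 4π × (3.02×10^10)² = 1.15×10^22 m².
From P = σAT⁴, T = (P / σA)^(1/4) = (1.06×10^29 / (5.67×10⁻⁸ × 1.15×10^22))^(1/4).
T = (1.63×10^14)^(1/4) = 3570 K.

T ≈ 3570 K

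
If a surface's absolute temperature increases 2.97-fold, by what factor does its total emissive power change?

P ∝ T⁴, so the power scales as (2.97)⁴ = 77.8.

factor ≈ 77.8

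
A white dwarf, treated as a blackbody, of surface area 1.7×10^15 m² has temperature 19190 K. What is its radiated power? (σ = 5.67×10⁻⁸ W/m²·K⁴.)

P = σAT⁴ = 5.67×10⁻⁸ × 1.70×10^15 × (19190)⁴ = 5.67×10⁻⁸ × 1.70×10^15 × 1.36×10^17.
P = 1.31×10^25 W.

P ≈ 1.31×10^25 W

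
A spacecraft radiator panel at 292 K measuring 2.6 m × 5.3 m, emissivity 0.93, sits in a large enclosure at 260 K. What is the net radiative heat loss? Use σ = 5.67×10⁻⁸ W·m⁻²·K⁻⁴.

A = 2.6 × 5.3 = 13.8 m².
Q = εσA(T⁴ − T_s⁴). T⁴ − T_s⁴ = (292)⁴ − (260)⁴ = 7.27×10^9 − 4.57×10^9 = 2.70×10^9 K⁴.
Q = 0.93 × 5.67×10⁻⁸ × 13.8 × 2.70×10^9 = 1960 W.

Q ≈ 1960 W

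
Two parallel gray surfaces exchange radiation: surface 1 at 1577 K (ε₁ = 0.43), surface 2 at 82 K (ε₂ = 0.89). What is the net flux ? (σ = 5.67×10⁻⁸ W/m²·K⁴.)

q ≈ 1.43×10^5 W/m²

For two large parallel gray plates, q = σ(T₁⁴ − T₂⁴) / (1/ε₁ + 1/ε₂ − 1).
1/ε₁ + 1/ε₂ − 1 = 1/0.43 + 1/0.89 − 1 = 2.449.
T₁⁴ − T₂⁴ = 6.18×10^12 − 4.52×10^7 = 6.18×10^12 K⁴.
q = 5.67×10⁻⁸ × 6.18×10^12 / 2.449 = 1.43×10^5 W/m².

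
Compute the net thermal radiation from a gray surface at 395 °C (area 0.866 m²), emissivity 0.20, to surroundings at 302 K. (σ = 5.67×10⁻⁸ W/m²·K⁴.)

Convert: 395 °C = 668 K.
Q = εσA(T⁴ − T_s⁴). T⁴ − T_s⁴ = (668)⁴ − (302)⁴ = 1.99×10^11 − 8.32×10^9 = 1.91×10^11 K⁴.
Q = 0.20 × 5.67×10⁻⁸ × 0.866 × 1.91×10^11 = 1870 W.

Q ≈ 1870 W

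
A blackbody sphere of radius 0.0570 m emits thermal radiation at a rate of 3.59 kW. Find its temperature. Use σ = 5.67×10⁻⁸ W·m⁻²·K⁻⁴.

T ≈ 1120 K

A = 4πr² = 4π × (0.0570)² = 0.0408 m².
From P = σAT⁴, T = (P / σA)^(1/4) = (3590 / (5.67×10⁻⁸ × 0.0408))^(1/4).
T = (1.55×10^12)^(1/4) = 1120 K.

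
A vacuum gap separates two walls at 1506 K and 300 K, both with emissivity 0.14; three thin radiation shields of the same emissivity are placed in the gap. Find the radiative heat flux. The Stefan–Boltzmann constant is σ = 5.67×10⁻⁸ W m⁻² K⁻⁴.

Each of the 4 gaps contributes resistance (2/ε − 1) = 2/0.14 − 1 = 13.29; total = 53.14.
q = σ(T₁⁴ − T₂⁴) / 53.14 = 5.67×10⁻⁸ × 5.14×10^12 / 53.14 = 5480 W/m².

q ≈ 5480 W/m²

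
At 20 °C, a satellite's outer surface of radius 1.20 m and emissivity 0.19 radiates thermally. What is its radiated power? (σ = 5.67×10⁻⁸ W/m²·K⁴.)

A = 4πr² = 4π × (1.20)² = 18.1 m².
20 °C = 293 K.
P = εσAT⁴ = 0.19 × 5.67×10⁻⁸ × 18.1 × (293)⁴ = 0.19 × 5.67×10⁻⁸ × 18.1 × 7.37×10^9.
P = 1440 W.

P ≈ 1440 W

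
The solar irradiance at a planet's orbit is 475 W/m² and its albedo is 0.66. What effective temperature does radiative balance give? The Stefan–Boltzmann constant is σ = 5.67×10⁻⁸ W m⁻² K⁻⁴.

Power absorbed = (1−a)S·πR²; power emitted = 4πR²σT⁴. Equating and cancelling πR²:
T = ((1−a)S / 4σ)^(1/4) = (161 / (4 × 5.67×10⁻⁸))^(1/4) = (7.12×10^8)^(1/4).
T = 163 K.

T ≈ 163 K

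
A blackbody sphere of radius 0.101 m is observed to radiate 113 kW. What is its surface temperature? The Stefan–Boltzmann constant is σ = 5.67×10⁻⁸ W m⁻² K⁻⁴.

A = 4πr² = 4π × (0.101)² = 0.128 m².
From P = σAT⁴, T = (P / σA)^(1/4) = (1.13×10^5 / (5.67×10⁻⁸ × 0.128))^(1/4).
T = (1.55×10^13)^(1/4) = 1990 K.

T ≈ 1990 K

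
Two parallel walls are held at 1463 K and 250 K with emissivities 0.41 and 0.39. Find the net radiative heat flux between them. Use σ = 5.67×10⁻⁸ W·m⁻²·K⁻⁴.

q ≈ 64800 W/m²

For two large parallel gray plates, q = σ(T₁⁴ − T₂⁴) / (1/ε₁ + 1/ε₂ − 1).
1/ε₁ + 1/ε₂ − 1 = 1/0.41 + 1/0.39 − 1 = 4.003.
T₁⁴ − T₂⁴ = 4.58×10^12 − 3.91×10^9 = 4.58×10^12 K⁴.
q = 5.67×10⁻⁸ × 4.58×10^12 / 4.003 = 64800 W/m².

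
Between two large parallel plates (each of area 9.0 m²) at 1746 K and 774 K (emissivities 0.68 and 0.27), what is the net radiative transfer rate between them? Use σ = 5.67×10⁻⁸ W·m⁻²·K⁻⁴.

Q ≈ 1.09×10^6 W

For two large parallel gray plates, q = σ(T₁⁴ − T₂⁴) / (1/ε₁ + 1/ε₂ − 1).
1/ε₁ + 1/ε₂ − 1 = 1/0.68 + 1/0.27 − 1 = 4.174.
T₁⁴ − T₂⁴ = 9.29×10^12 − 3.59×10^11 = 8.93×10^12 K⁴.
q = 5.67×10⁻⁸ × 8.93×10^12 / 4.174 = 1.21×10^5 W/m².
Q = q·A = 1.21×10^5 × 9.0 = 1.09×10^6 W.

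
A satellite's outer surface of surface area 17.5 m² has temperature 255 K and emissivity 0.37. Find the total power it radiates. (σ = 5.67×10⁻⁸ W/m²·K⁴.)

P = εσAT⁴ = 0.37 × 5.67×10⁻⁸ × 17.5 × (255)⁴ = 0.37 × 5.67×10⁻⁸ × 17.5 × 4.23×10^9.
P = 1550 W.

P ≈ 1550 W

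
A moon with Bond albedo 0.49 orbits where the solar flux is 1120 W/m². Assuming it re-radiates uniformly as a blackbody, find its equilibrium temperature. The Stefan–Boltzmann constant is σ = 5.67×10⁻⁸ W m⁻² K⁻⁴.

T ≈ 224 K

Power absorbed = (1−a)S·πR²; power emitted = 4πR²σT⁴. Equating and cancelling πR²:
T = ((1−a)S / 4σ)^(1/4) = (571 / (4 × 5.67×10⁻⁸))^(1/4) = (2.52×10^9)^(1/4).
T = 224 K.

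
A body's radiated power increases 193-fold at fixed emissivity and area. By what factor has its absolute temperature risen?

P ∝ T⁴ ⇒ T ∝ P^(1/4), so T scales by (193)^(1/4) = 3.73.

factor ≈ 3.73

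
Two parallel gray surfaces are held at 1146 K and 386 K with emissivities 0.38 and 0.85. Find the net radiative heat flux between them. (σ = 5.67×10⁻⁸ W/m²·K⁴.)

q ≈ 34400 W/m²

For two large parallel gray plates, q = σ(T₁⁴ − T₂⁴) / (1/ε₁ + 1/ε₂ − 1).
1/ε₁ + 1/ε₂ − 1 = 1/0.38 + 1/0.85 − 1 = 2.808.
T₁⁴ − T₂⁴ = 1.72×10^12 − 2.22×10^10 = 1.70×10^12 K⁴.
q = 5.67×10⁻⁸ × 1.70×10^12 / 2.808 = 34400 W/m².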